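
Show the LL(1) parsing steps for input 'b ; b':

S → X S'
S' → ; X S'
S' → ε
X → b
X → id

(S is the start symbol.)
Stack is shown with the top on the left.

Stack     Input    Action
-------------------------
S $       b ; b $  output S → X S'
X S' $    b ; b $  output X → b
b S' $    b ; b $  match 'b'
S' $      ; b $    output S' → ; X S'
; X S' $  ; b $    match ';'
X S' $    b $      output X → b
b S' $    b $      match 'b'
S' $      $        output S' → ε
$         $        accept

The string is accepted.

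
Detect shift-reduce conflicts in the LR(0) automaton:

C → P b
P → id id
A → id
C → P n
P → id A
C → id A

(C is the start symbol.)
No shift-reduce conflicts

Augment with C' → C and build the canonical LR(0) collection (I0 = CLOSURE({[C' → . C]}), then GOTO on every symbol after a dot until no new states appear). It has 8 states:
  I0: { [C → . P b], [C → . P n], [C → . id A], [C' → . C], [P → . id A], [P → . id id] }  — shift
  I1: { [C' → C .] }  — accept
  I2: { [C → P . b], [C → P . n] }  — shift
  I3: { [A → . id], [C → id . A], [P → id . A], [P → id . id] }  — shift
  I4: { [C → id A .], [P → id A .] }  — 2 reduces
  I5: { [A → id .], [P → id id .] }  — 2 reduces
  I6: { [C → P b .] }  — reduce
  I7: { [C → P n .] }  — reduce

No state contains both a complete item and a shift item.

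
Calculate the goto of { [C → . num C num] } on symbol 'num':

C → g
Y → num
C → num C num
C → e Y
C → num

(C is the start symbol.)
GOTO(I, 'num') = CLOSURE({ [A → αX.β] : [A → α.Xβ] ∈ I, X = 'num' })

Items with dot before 'num', with the dot advanced:
  [C → . num C num] → [C → num . C num]
Closure of the advanced items:
  [C → num . C num] has the dot before C: add [C → . g], [C → . num C num], [C → . e Y], [C → . num]

GOTO = { [C → . e Y], [C → . g], [C → . num C num], [C → . num], [C → num . C num] }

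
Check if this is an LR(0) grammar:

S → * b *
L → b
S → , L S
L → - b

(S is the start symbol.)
A grammar is LR(0) if no state in the canonical LR(0) collection has:
  - both a shift item (dot before a terminal) and a complete item (shift-reduce conflict), or
  - two or more complete items (reduce-reduce conflict; the accept item [S' → S .] counts as a complete item here).

Augment with S' → S and build the canonical LR(0) collection (I0 = CLOSURE({[S' → . S]}), then GOTO on every symbol after a dot until no new states appear). It has 11 states:
  I0: { [S → . * b *], [S → . , L S], [S' → . S] }  — shift
  I1: { [S → * . b *] }  — shift
  I2: { [L → . - b], [L → . b], [S → , . L S] }  — shift
  I3: { [S' → S .] }  — accept
  I4: { [L → - . b] }  — shift
  I5: { [S → , L . S], [S → . * b *], [S → . , L S] }  — shift
  I6: { [L → b .] }  — reduce
  I7: { [S → , L S .] }  — reduce
  I8: { [L → - b .] }  — reduce
  I9: { [S → * b . *] }  — shift
  I10: { [S → * b * .] }  — reduce

Every state is either a pure shift/goto state or contains exactly one complete item and nothing to shift — no conflicts. The grammar is LR(0).

Answer: Yes, the grammar is LR(0)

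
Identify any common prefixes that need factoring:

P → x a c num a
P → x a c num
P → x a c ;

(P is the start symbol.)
Left-factoring is needed when two productions for the same non-terminal
share a common prefix on the right-hand side.

Productions for P:
  P → x a c num a
  P → x a c num
  P → x a c ;

Found common prefix 'x a c' in productions for P

Answer: Yes, P has productions with common prefix 'x a c'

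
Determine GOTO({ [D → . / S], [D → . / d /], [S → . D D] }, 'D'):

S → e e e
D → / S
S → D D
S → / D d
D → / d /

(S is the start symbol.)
GOTO(I, 'D') = CLOSURE({ [A → αX.β] : [A → α.Xβ] ∈ I, X = 'D' })

Items with dot before 'D', with the dot advanced:
  [S → . D D] → [S → D . D]
Closure of the advanced items:
  [S → D . D] has the dot before D: add [D → . / S], [D → . / d /]

GOTO = { [D → . / S], [D → . / d /], [S → D . D] }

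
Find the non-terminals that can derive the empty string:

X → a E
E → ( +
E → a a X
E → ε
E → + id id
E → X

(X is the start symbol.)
{ 'E' }

ε-productions: E → ε
So E is immediately nullable.
No further non-terminal can be added: every production for the remaining non-terminals contains a terminal or a non-nullable non-terminal.
Nullable = { 'E' }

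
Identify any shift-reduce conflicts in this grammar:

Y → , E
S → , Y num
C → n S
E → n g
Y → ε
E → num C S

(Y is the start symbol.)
A shift-reduce conflict occurs when an LR(0) state has both:
  - a complete (reduce) item [A → α .] (dot at the end), and
  - a shift item [B → β . c γ] (dot before a terminal).

Augment with Y' → Y and build the canonical LR(0) collection (I0 = CLOSURE({[Y' → . Y]}), then GOTO on every symbol after a dot until no new states appear). It has 14 states:
  I0: { [Y → . , E], [Y → .], [Y' → . Y] }  — shift, reduce
  I1: { [E → . n g], [E → . num C S], [Y → , . E] }  — shift
  I2: { [Y' → Y .] }  — accept
  I3: { [Y → , E .] }  — reduce
  I4: { [E → n . g] }  — shift
  I5: { [C → . n S], [E → num . C S] }  — shift
  I6: { [E → num C . S], [S → . , Y num] }  — shift
  I7: { [C → n . S], [S → . , Y num] }  — shift
  I8: { [S → , . Y num], [Y → . , E], [Y → .] }  — shift, reduce
  I9: { [C → n S .] }  — reduce
  I10: { [S → , Y . num] }  — shift
  I11: { [S → , Y num .] }  — reduce
  I12: { [E → num C S .] }  — reduce
  I13: { [E → n g .] }  — reduce

I0 contains reduce item [Y → .] and shift item [Y → . , E] — shift-reduce conflict.
I8 contains reduce item [Y → .] and shift item [Y → . , E] — shift-reduce conflict.

Answer: Yes — I0: [Y → .] vs [Y → . , E]; I8: [Y → .] vs [Y → . , E]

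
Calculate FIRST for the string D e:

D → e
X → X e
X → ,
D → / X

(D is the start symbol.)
{ '/', 'e' }

FIRST sets of the non-terminals involved (from the grammar, by fixed-point iteration):
  FIRST(D) = { '/', 'e' }

To compute FIRST(D e), process the symbols left to right:
Symbol D is a non-terminal. Add FIRST(D) \ {ε} = { '/', 'e' }
D is not nullable (ε ∉ FIRST(D)), so stop here.
FIRST(D e) = { '/', 'e' }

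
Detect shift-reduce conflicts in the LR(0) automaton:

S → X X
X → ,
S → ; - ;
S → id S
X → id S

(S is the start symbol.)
A shift-reduce conflict occurs when an LR(0) state has both:
  - a complete (reduce) item [A → α .] (dot at the end), and
  - a shift item [B → β . c γ] (dot before a terminal).

Augment with S' → S and build the canonical LR(0) collection (I0 = CLOSURE({[S' → . S]}), then GOTO on every symbol after a dot until no new states appear). It has 12 states:
  I0: { [S → . ; - ;], [S → . X X], [S → . id S], [S' → . S], [X → . ,], [X → . id S] }  — shift
  I1: { [X → , .] }  — reduce
  I2: { [S → ; . - ;] }  — shift
  I3: { [S' → S .] }  — accept
  I4: { [S → X . X], [X → . ,], [X → . id S] }  — shift
  I5: { [S → . ; - ;], [S → . X X], [S → . id S], [S → id . S], [X → . ,], [X → . id S], [X → id . S] }  — shift
  I6: { [S → id S .], [X → id S .] }  — 2 reduces
  I7: { [S → X X .] }  — reduce
  I8: { [S → . ; - ;], [S → . X X], [S → . id S], [X → . ,], [X → . id S], [X → id . S] }  — shift
  I9: { [X → id S .] }  — reduce
  I10: { [S → ; - . ;] }  — shift
  I11: { [S → ; - ; .] }  — reduce

No state contains both a complete item and a shift item.

Answer: No shift-reduce conflicts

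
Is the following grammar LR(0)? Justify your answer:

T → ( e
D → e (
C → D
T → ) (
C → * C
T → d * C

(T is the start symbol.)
A grammar is LR(0) if no state in the canonical LR(0) collection has:
  - both a shift item (dot before a terminal) and a complete item (shift-reduce conflict), or
  - two or more complete items (reduce-reduce conflict; the accept item [T' → T .] counts as a complete item here).

Augment with T' → T and build the canonical LR(0) collection (I0 = CLOSURE({[T' → . T]}), then GOTO on every symbol after a dot until no new states appear). It has 14 states:
  I0: { [T → . ( e], [T → . ) (], [T → . d * C], [T' → . T] }  — shift
  I1: { [T → ( . e] }  — shift
  I2: { [T → ) . (] }  — shift
  I3: { [T' → T .] }  — accept
  I4: { [T → d . * C] }  — shift
  I5: { [C → . * C], [C → . D], [D → . e (], [T → d * . C] }  — shift
  I6: { [C → * . C], [C → . * C], [C → . D], [D → . e (] }  — shift
  I7: { [T → d * C .] }  — reduce
  I8: { [C → D .] }  — reduce
  I9: { [D → e . (] }  — shift
  I10: { [D → e ( .] }  — reduce
  I11: { [C → * C .] }  — reduce
  I12: { [T → ) ( .] }  — reduce
  I13: { [T → ( e .] }  — reduce

Every state is either a pure shift/goto state or contains exactly one complete item and nothing to shift — no conflicts. The grammar is LR(0).

Answer: Yes, the grammar is LR(0)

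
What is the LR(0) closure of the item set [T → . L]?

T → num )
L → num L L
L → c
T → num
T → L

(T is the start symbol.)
{ [L → . c], [L → . num L L], [T → . L] }

To compute CLOSURE, for each item [A → α.Bβ] where B is a non-terminal, add [B → .γ] for all productions B → γ; repeat for the newly added items until nothing changes.

Start with: [T → . L]
  [T → . L] has the dot before L: add [L → . num L L], [L → . c]
No further items can be added.

CLOSURE = { [L → . c], [L → . num L L], [T → . L] }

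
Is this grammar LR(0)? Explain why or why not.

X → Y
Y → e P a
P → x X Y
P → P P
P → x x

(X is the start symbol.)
A grammar is LR(0) if no state in the canonical LR(0) collection has:
  - both a shift item (dot before a terminal) and a complete item (shift-reduce conflict), or
  - two or more complete items (reduce-reduce conflict; the accept item [X' → X .] counts as a complete item here).

Augment with X' → X and build the canonical LR(0) collection (I0 = CLOSURE({[X' → . X]}), then GOTO on every symbol after a dot until no new states appear). It has 11 states:
  I0: { [X → . Y], [X' → . X], [Y → . e P a] }  — shift
  I1: { [X' → X .] }  — accept
  I2: { [X → Y .] }  — reduce
  I3: { [P → . P P], [P → . x X Y], [P → . x x], [Y → e . P a] }  — shift
  I4: { [P → . P P], [P → . x X Y], [P → . x x], [P → P . P], [Y → e P . a] }  — shift
  I5: { [P → x . X Y], [P → x . x], [X → . Y], [Y → . e P a] }  — shift
  I6: { [P → x X . Y], [Y → . e P a] }  — shift
  I7: { [P → x x .] }  — reduce
  I8: { [P → x X Y .] }  — reduce
  I9: { [P → . P P], [P → . x X Y], [P → . x x], [P → P . P], [P → P P .] }  — shift, reduce
  I10: { [Y → e P a .] }  — reduce

Conflict in state I9:
  Shift-reduce conflict between [P → P P .] and [P → . x X Y]
So the grammar is NOT LR(0).

Answer: No. Shift-reduce conflict between [P → P P .] and [P → . x X Y]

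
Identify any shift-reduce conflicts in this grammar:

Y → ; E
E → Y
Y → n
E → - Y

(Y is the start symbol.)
A shift-reduce conflict occurs when an LR(0) state has both:
  - a complete (reduce) item [A → α .] (dot at the end), and
  - a shift item [B → β . c γ] (dot before a terminal).

Augment with Y' → Y and build the canonical LR(0) collection (I0 = CLOSURE({[Y' → . Y]}), then GOTO on every symbol after a dot until no new states appear). It has 8 states:
  I0: { [Y → . ; E], [Y → . n], [Y' → . Y] }  — shift
  I1: { [E → . - Y], [E → . Y], [Y → . ; E], [Y → . n], [Y → ; . E] }  — shift
  I2: { [Y' → Y .] }  — accept
  I3: { [Y → n .] }  — reduce
  I4: { [E → - . Y], [Y → . ; E], [Y → . n] }  — shift
  I5: { [Y → ; E .] }  — reduce
  I6: { [E → Y .] }  — reduce
  I7: { [E → - Y .] }  — reduce

No state contains both a complete item and a shift item.

Answer: No shift-reduce conflicts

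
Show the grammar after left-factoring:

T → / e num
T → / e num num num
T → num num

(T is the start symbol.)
Left-factoring transforms A → αβ₁ | αβ₂ into A → αA' and A' → β₁ | β₂
(α is the longest common prefix among the alternatives). Repeat until
no nonterminal has two alternatives with a common prefix.

Round 1: T has alternatives sharing prefix '/ e num'. Introduce T': T → / e num T'
  Add: T' → ε
  Add: T' → num num

No remaining common prefixes — done.

Resulting grammar:
T → / e num T'
T' → ε
T' → num num
T → num num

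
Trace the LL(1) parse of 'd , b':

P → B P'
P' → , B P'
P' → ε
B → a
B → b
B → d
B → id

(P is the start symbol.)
Stack is shown with the top on the left.

Stack     Input    Action
-------------------------
P $       d , b $  output P → B P'
B P' $    d , b $  output B → d
d P' $    d , b $  match 'd'
P' $      , b $    output P' → , B P'
, B P' $  , b $    match ','
B P' $    b $      output B → b
b P' $    b $      match 'b'
P' $      $        output P' → ε
$         $        accept

The string is accepted.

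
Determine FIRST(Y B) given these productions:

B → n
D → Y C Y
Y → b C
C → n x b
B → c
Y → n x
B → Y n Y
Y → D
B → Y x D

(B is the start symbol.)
{ 'b', 'n' }

FIRST sets of the non-terminals involved (from the grammar, by fixed-point iteration):
  FIRST(Y) = { 'b', 'n' }

To compute FIRST(Y B), process the symbols left to right:
Symbol Y is a non-terminal. Add FIRST(Y) \ {ε} = { 'b', 'n' }
Y is not nullable (ε ∉ FIRST(Y)), so stop here.
FIRST(Y B) = { 'b', 'n' }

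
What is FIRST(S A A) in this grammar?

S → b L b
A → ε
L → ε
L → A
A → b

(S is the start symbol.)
FIRST sets of the non-terminals involved (from the grammar, by fixed-point iteration):
  FIRST(S) = { 'b' }

To compute FIRST(S A A), process the symbols left to right:
Symbol S is a non-terminal. Add FIRST(S) \ {ε} = { 'b' }
S is not nullable (ε ∉ FIRST(S)), so stop here.
FIRST(S A A) = { 'b' }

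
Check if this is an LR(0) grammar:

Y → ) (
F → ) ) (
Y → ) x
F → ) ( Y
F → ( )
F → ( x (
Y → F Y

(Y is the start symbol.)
No. Shift-reduce conflict between [Y → ) ( .] and [F → . ( )]

Augment with Y' → Y and build the canonical LR(0) collection (I0 = CLOSURE({[Y' → . Y]}), then GOTO on every symbol after a dot until no new states appear). It has 14 states:
  I0: { [F → . ( )], [F → . ( x (], [F → . ) ( Y], [F → . ) ) (], [Y → . ) (], [Y → . ) x], [Y → . F Y], [Y' → . Y] }  — shift
  I1: { [F → ( . )], [F → ( . x (] }  — shift
  I2: { [F → ) . ( Y], [F → ) . ) (], [Y → ) . (], [Y → ) . x] }  — shift
  I3: { [F → . ( )], [F → . ( x (], [F → . ) ( Y], [F → . ) ) (], [Y → . ) (], [Y → . ) x], [Y → . F Y], [Y → F . Y] }  — shift
  I4: { [Y' → Y .] }  — accept
  I5: { [Y → F Y .] }  — reduce
  I6: { [F → ) ( . Y], [F → . ( )], [F → . ( x (], [F → . ) ( Y], [F → . ) ) (], [Y → ) ( .], [Y → . ) (], [Y → . ) x], [Y → . F Y] }  — shift, reduce
  I7: { [F → ) ) . (] }  — shift
  I8: { [Y → ) x .] }  — reduce
  I9: { [F → ) ) ( .] }  — reduce
  I10: { [F → ) ( Y .] }  — reduce
  I11: { [F → ( ) .] }  — reduce
  I12: { [F → ( x . (] }  — shift
  I13: { [F → ( x ( .] }  — reduce

Conflict in state I6:
  Shift-reduce conflict between [Y → ) ( .] and [F → . ( )]
So the grammar is NOT LR(0).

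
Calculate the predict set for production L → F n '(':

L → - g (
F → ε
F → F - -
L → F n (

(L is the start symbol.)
PREDICT(L → F n '(') = (FIRST(RHS) \ {ε}) ∪ (FOLLOW(L) if ε ∈ FIRST(RHS), i.e. RHS ⇒* ε)
FIRST(F) = { '-', ε }
FIRST(F n '(') = { '-', 'n' }
ε ∉ FIRST(F n '('), so FOLLOW(L) is not added.
PREDICT(L → F n '(') = { '-', 'n' }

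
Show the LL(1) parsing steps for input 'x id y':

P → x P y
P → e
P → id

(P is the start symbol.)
Stack is shown with the top on the left.

Stack    Input     Action
-------------------------
P $      x id y $  output P → x P y
x P y $  x id y $  match 'x'
P y $    id y $    output P → id
id y $   id y $    match 'id'
y $      y $       match 'y'
$        $         accept

The string is accepted.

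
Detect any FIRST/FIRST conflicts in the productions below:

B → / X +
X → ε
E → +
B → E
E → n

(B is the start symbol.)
No FIRST/FIRST conflicts.

FIRST sets of the non-terminals at (or reachable through a nullable prefix from) the front of some alternative:
  FIRST(E) = { '+', 'n' }

Productions for B:
  B → / X +: FIRST = { '/' }
  B → E: FIRST = { '+', 'n' }
Productions for E:
  E → +: FIRST = { '+' }
  E → n: FIRST = { 'n' }
X has only one production, so no FIRST/FIRST conflict is possible there.

All alternatives of each non-terminal have pairwise disjoint FIRST sets.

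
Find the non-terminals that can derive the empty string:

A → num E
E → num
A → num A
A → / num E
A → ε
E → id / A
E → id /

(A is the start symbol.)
A non-terminal is nullable if it can derive ε (the empty string): either it has an ε-production, or it has a production whose right-hand side consists entirely of nullable non-terminals.

ε-productions: A → ε
So A is immediately nullable.
No further non-terminal can be added: every production for the remaining non-terminals contains a terminal or a non-nullable non-terminal.
Nullable = { 'A' }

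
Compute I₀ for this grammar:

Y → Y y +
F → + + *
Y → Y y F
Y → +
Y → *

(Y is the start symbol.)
First, augment the grammar with Y' → Y
I₀ = CLOSURE({ [Y' → . Y] }):
  [Y' → . Y] has the dot before Y: add [Y → . Y y +], [Y → . Y y F], [Y → . +], [Y → . *]
No further items can be added.

I₀ = { [Y → . *], [Y → . +], [Y → . Y y +], [Y → . Y y F], [Y' → . Y] }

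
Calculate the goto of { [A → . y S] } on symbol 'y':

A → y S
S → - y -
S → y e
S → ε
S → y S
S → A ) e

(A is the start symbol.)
GOTO(I, 'y') = CLOSURE({ [A → αX.β] : [A → α.Xβ] ∈ I, X = 'y' })

Items with dot before 'y', with the dot advanced:
  [A → . y S] → [A → y . S]
Closure of the advanced items:
  [A → y . S] has the dot before S: add [S → . - y -], [S → . y e], [S → .], [S → . y S], [S → . A ) e]
  [S → . A ) e] has the dot before A: add [A → . y S]

GOTO = { [A → . y S], [A → y . S], [S → . - y -], [S → . A ) e], [S → . y S], [S → . y e], [S → .] }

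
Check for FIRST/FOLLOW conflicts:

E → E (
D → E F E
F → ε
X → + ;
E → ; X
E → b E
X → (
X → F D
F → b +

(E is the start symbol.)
Yes. F → b '+' with FOLLOW(F) on { 'b' }

A FIRST/FOLLOW conflict occurs when a non-terminal N has a nullable alternative N → β (β ⇒* ε) and another alternative N → α with FIRST(α) ∩ FOLLOW(N) ≠ ∅: on such a lookahead the parser cannot decide between expanding α and letting N vanish via β.

Nullable non-terminals: F.

F: nullable alternative(s) F → ε; FOLLOW(F) = { ';', 'b' }
  F → ε: FIRST \ {ε} = { } — this is the only nullable alternative, skip
  F → b +: FIRST \ {ε} = { 'b' } — overlaps FOLLOW(F) on { 'b' }: CONFLICT

D, E, X have no nullable alternative, so no FIRST/FOLLOW check is needed there.

So the grammar has 1 FIRST/FOLLOW conflict (marked CONFLICT above).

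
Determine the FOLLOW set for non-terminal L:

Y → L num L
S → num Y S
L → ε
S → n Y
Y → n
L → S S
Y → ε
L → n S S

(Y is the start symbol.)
{ $, 'n', 'num' }

In Y → L num L: L is followed by num L, add FIRST(num L) \ {ε} = { 'num' }
In Y → L num L: L is at the end, add FOLLOW(Y)

The FOLLOW sets referred to above (computed the same way, to a fixed point):
  FOLLOW(Y) = { $, 'n', 'num' }

Taking the union: FOLLOW(L) = { $, 'n', 'num' }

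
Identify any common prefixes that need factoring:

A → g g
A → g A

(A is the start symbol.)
Left-factoring is needed when two productions for the same non-terminal
share a common prefix on the right-hand side.

Productions for A:
  A → g g
  A → g A

Found common prefix 'g' in productions for A

Answer: Yes, A has productions with common prefix 'g'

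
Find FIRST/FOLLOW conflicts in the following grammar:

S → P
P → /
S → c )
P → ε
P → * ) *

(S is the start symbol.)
Nullable non-terminals: P, S.
FIRST sets used below: FIRST(P) = { '*', '/', ε }

P: nullable alternative(s) P → ε; FOLLOW(P) = { $ }
  P → /: FIRST \ {ε} = { '/' } — disjoint from FOLLOW(P)
  P → ε: FIRST \ {ε} = { } — this is the only nullable alternative, skip
  P → * ) *: FIRST \ {ε} = { '*' } — disjoint from FOLLOW(P)

S: nullable alternative(s) S → P; FOLLOW(S) = { $ }
  S → P: FIRST \ {ε} = { '*', '/' } — this is the only nullable alternative, skip
  S → c ): FIRST \ {ε} = { 'c' } — disjoint from FOLLOW(S)

No FIRST/FOLLOW conflicts found.

Answer: No FIRST/FOLLOW conflicts.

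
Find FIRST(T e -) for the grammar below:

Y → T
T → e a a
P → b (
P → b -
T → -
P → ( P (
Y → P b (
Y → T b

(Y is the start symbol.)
FIRST sets of the non-terminals involved (from the grammar, by fixed-point iteration):
  FIRST(T) = { '-', 'e' }

To compute FIRST(T e -), process the symbols left to right:
Symbol T is a non-terminal. Add FIRST(T) \ {ε} = { '-', 'e' }
T is not nullable (ε ∉ FIRST(T)), so stop here.
FIRST(T e -) = { '-', 'e' }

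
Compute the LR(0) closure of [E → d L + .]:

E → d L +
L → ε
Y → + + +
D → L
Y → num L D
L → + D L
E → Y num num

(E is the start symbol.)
Start with: [E → d L + .]
The dot is at the end, so nothing is added.

CLOSURE = { [E → d L + .] }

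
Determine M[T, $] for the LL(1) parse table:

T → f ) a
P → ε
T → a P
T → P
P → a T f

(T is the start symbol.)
T → P

To find M[T, $], we find productions for T where $ is in the predict set (PREDICT(N → α) = (FIRST(α) \ {ε}) ∪ (FOLLOW(N) if α ⇒* ε)).

Relevant sets:
  FIRST(P) = { 'a', ε }
  FOLLOW(T) = { $, 'f' }

T → f ) a: PREDICT = { 'f' }
T → a P: PREDICT = { 'a' }
T → P: PREDICT = { $, 'a', 'f' }
  $ is in predict set, so this production goes in M[T, $]

M[T, $] = T → P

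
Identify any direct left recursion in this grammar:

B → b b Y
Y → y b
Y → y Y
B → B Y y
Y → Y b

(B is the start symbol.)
Direct left recursion occurs when N → N α for some non-terminal N (the right-hand side begins with the left-hand side itself).

B → b b Y: starts with b
Y → y b: starts with y
Y → y Y: starts with y
B → B Y y: LEFT RECURSIVE (starts with B)
Y → Y b: LEFT RECURSIVE (starts with Y)

The grammar has direct left recursion on: B, Y.

Answer: Yes, B, Y are left-recursive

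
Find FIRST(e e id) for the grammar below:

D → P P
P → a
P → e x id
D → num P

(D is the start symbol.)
To compute FIRST(e e id), process the symbols left to right:
Symbol e is a terminal. Add 'e' and stop.
FIRST(e e id) = { 'e' }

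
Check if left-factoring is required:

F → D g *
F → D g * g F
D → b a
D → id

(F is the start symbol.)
Yes, F has productions with common prefix 'D g *'

Left-factoring is needed when two productions for the same non-terminal
share a common prefix on the right-hand side.

Productions for F:
  F → D g *
  F → D g * g F
Productions for D:
  D → b a
  D → id

Found common prefix 'D g *' in productions for F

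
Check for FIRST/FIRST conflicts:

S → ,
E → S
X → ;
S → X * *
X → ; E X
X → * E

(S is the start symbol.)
A FIRST/FIRST conflict occurs when two productions N → α and N → β for the same non-terminal have FIRST(α) ∩ FIRST(β) ≠ ∅ (with ε ∈ FIRST of a nullable right-hand side, so two nullable alternatives also conflict).

FIRST sets of the non-terminals at (or reachable through a nullable prefix from) the front of some alternative:
  FIRST(X) = { '*', ';' }

Productions for S:
  S → ,: FIRST = { ',' }
  S → X * *: FIRST = { '*', ';' }
Productions for X:
  X → ;: FIRST = { ';' }
  X → ; E X: FIRST = { ';' }
  X → * E: FIRST = { '*' }
E has only one production, so no FIRST/FIRST conflict is possible there.

Conflict for X: X → ; and X → ; E X
  Overlap: { ';' }

Answer: Yes. X → ';' / X → ';' E X on { ';' }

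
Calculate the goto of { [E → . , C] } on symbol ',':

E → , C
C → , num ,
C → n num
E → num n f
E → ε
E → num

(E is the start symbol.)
{ [C → . , num ,], [C → . n num], [E → , . C] }

GOTO(I, ',') = CLOSURE({ [A → αX.β] : [A → α.Xβ] ∈ I, X = ',' })

Items with dot before ',', with the dot advanced:
  [E → . , C] → [E → , . C]
Closure of the advanced items:
  [E → , . C] has the dot before C: add [C → . , num ,], [C → . n num]

GOTO = { [C → . , num ,], [C → . n num], [E → , . C] }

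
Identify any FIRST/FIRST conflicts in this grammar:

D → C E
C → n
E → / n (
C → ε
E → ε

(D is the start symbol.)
No FIRST/FIRST conflicts.

Productions for C:
  C → n: FIRST = { 'n' }
  C → ε: FIRST = { ε }
Productions for E:
  E → / n (: FIRST = { '/' }
  E → ε: FIRST = { ε }
D has only one production, so no FIRST/FIRST conflict is possible there.

All alternatives of each non-terminal have pairwise disjoint FIRST sets.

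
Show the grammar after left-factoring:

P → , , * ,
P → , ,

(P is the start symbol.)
P → , , P'
P' → * ,
P' → ε

Left-factoring transforms A → αβ₁ | αβ₂ into A → αA' and A' → β₁ | β₂
(α is the longest common prefix among the alternatives). Repeat until
no nonterminal has two alternatives with a common prefix.

Round 1: P has alternatives sharing prefix ', ,'. Introduce P': P → , , P'
  Add: P' → * ,
  Add: P' → ε

No remaining common prefixes — done.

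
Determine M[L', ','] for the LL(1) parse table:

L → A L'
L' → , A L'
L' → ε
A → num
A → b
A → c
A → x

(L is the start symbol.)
L' → , A L'

To find M[L', ','], we find productions for L' where ',' is in the predict set (PREDICT(N → α) = (FIRST(α) \ {ε}) ∪ (FOLLOW(N) if α ⇒* ε)).

Relevant sets:
  FOLLOW(L') = { $ }

L' → , A L': PREDICT = { ',' }
  ',' is in predict set, so this production goes in M[L', ',']
L' → ε: PREDICT = { $ }

M[L', ','] = L' → , A L'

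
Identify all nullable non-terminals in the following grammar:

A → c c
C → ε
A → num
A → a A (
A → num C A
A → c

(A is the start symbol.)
{ 'C' }

A non-terminal is nullable if it can derive ε (the empty string): either it has an ε-production, or it has a production whose right-hand side consists entirely of nullable non-terminals.

ε-productions: C → ε
So C is immediately nullable.
No further non-terminal can be added: every production for the remaining non-terminals contains a terminal or a non-nullable non-terminal.
Nullable = { 'C' }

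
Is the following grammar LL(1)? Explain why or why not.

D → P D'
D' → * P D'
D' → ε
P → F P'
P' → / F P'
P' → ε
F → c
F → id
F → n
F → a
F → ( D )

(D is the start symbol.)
A grammar is LL(1) if for each non-terminal N with multiple productions, the predict sets of those productions are pairwise disjoint, where PREDICT(N → α) = (FIRST(α) \ {ε}) ∪ (FOLLOW(N) if α ⇒* ε).

Relevant sets:
  FOLLOW(D') = { $, ')' }
  FOLLOW(P') = { $, ')', '*' }

For D':
  PREDICT(D' → '*' P D') = { '*' }
  PREDICT(D' → ε) = { $, ')' }
For P':
  PREDICT(P' → '/' F P') = { '/' }
  PREDICT(P' → ε) = { $, ')', '*' }
For F:
  PREDICT(F → c) = { 'c' }
  PREDICT(F → id) = { 'id' }
  PREDICT(F → n) = { 'n' }
  PREDICT(F → a) = { 'a' }
  PREDICT(F → '(' D ')') = { '(' }
D, P have a single production, so nothing to check there.

All predict sets are disjoint. The grammar IS LL(1).

Answer: Yes, the grammar is LL(1).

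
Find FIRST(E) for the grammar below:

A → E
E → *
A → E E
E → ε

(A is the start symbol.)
To compute FIRST(E), examine every production with E on the left-hand side, reading each right-hand side left to right until a non-nullable symbol is reached.

From E → *:
  - '*' is a terminal: add '*' and stop
From E → ε:
  - ε-production, so ε ∈ FIRST(E)

Collecting: FIRST(E) = { '*', ε }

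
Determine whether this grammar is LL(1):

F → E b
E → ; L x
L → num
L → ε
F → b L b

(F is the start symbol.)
Yes, the grammar is LL(1).

Relevant sets:
  FIRST(E) = { ';' }
  FOLLOW(L) = { 'b', 'x' }

For F:
  PREDICT(F → E b) = { ';' }
  PREDICT(F → b L b) = { 'b' }
For L:
  PREDICT(L → num) = { 'num' }
  PREDICT(L → ε) = { 'b', 'x' }
E has a single production, so nothing to check there.

All predict sets are disjoint. The grammar IS LL(1).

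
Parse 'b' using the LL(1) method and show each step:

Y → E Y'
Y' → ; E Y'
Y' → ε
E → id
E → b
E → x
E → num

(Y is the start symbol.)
Stack is shown with the top on the left.

Stack   Input  Action
---------------------
Y $     b $    output Y → E Y'
E Y' $  b $    output E → b
b Y' $  b $    match 'b'
Y' $    $      output Y' → ε
$       $      accept

The string is accepted.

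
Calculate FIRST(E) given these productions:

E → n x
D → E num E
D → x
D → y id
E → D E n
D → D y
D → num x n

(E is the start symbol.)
{ 'n', 'num', 'x', 'y' }

To compute FIRST(E), examine every production with E on the left-hand side, reading each right-hand side left to right until a non-nullable symbol is reached.

FIRST sets of the other non-terminals involved (by the same procedure, iterated to a fixed point):
  FIRST(D) = { 'n', 'num', 'x', 'y' }

From E → n x:
  - n is a terminal: add 'n' and stop
From E → D E n:
  - D is a non-terminal: add FIRST(D) \ {ε} = { 'n', 'num', 'x', 'y' }
    D is not nullable, so stop

Collecting: FIRST(E) = { 'n', 'num', 'x', 'y' }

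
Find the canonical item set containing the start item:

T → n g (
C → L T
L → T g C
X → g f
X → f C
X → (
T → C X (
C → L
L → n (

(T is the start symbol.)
First, augment the grammar with T' → T
I₀ = CLOSURE({ [T' → . T] }):
  [T' → . T] has the dot before T: add [T → . n g (], [T → . C X (]
  [T → . C X (] has the dot before C: add [C → . L T], [C → . L]
  [C → . L T] has the dot before L: add [L → . T g C], [L → . n (]
No further items can be added.

I₀ = { [C → . L T], [C → . L], [L → . T g C], [L → . n (], [T → . C X (], [T → . n g (], [T' → . T] }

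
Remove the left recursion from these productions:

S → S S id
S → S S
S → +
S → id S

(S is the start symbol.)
S → + S'
S → id S S'
S' → S id S'
S' → S S'
S' → ε

S is directly left-recursive. The standard transformation for
  A → A α₁ | ... | A α_m | β₁ | ... | β_n
is
  A  → β₁ A' | ... | β_n A'
  A' → α₁ A' | ... | α_m A' | ε

S → + becomes S → + S'
S → id S becomes S → id S S'
S → S S id becomes S' → S id S'
S → S S becomes S' → S S'
Add S' → ε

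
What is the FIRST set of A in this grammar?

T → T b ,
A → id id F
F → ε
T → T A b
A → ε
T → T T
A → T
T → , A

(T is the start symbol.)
To compute FIRST(A), examine every production with A on the left-hand side, reading each right-hand side left to right until a non-nullable symbol is reached.

FIRST sets of the other non-terminals involved (by the same procedure, iterated to a fixed point):
  FIRST(T) = { ',' }

From A → id id F:
  - id is a terminal: add 'id' and stop
From A → ε:
  - ε-production, so ε ∈ FIRST(A)
From A → T:
  - T is a non-terminal: add FIRST(T) \ {ε} = { ',' }
    T is not nullable, so stop

Collecting: FIRST(A) = { ',', 'id', ε }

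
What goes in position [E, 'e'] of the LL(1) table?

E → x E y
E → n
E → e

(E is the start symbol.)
E → e

To find M[E, 'e'], we find productions for E where 'e' is in the predict set (PREDICT(N → α) = (FIRST(α) \ {ε}) ∪ (FOLLOW(N) if α ⇒* ε)).

E → x E y: PREDICT = { 'x' }
E → n: PREDICT = { 'n' }
E → e: PREDICT = { 'e' }
  'e' is in predict set, so this production goes in M[E, 'e']

M[E, 'e'] = E → e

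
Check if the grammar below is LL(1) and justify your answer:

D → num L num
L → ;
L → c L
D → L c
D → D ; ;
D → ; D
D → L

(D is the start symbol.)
A grammar is LL(1) if for each non-terminal N with multiple productions, the predict sets of those productions are pairwise disjoint, where PREDICT(N → α) = (FIRST(α) \ {ε}) ∪ (FOLLOW(N) if α ⇒* ε).

Relevant sets:
  FIRST(L) = { ';', 'c' }
  FIRST(D) = { ';', 'c', 'num' }

For D:
  PREDICT(D → num L num) = { 'num' }
  PREDICT(D → L c) = { ';', 'c' }
  PREDICT(D → D ';' ';') = { ';', 'c', 'num' }
  PREDICT(D → ';' D) = { ';' }
  PREDICT(D → L) = { ';', 'c' }
For L:
  PREDICT(L → ';') = { ';' }
  PREDICT(L → c L) = { 'c' }

Conflict found: Predict set conflict for D: { 'num' }
The grammar is NOT LL(1).

Answer: No. Predict set conflict for D: { 'num' }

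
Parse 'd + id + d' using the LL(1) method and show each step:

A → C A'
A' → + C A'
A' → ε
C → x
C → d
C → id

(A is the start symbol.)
LL(1) parsing maintains a stack (initially the start symbol over $) and the input. At each step: if the stack top is a terminal, match it against the current input token; if it is a non-terminal N, replace it with the RHS of M[N, lookahead] (the unique production whose predict set contains the lookahead).

Stack is shown with the top on the left.

Stack     Input         Action
------------------------------
A $       d + id + d $  output A → C A'
C A' $    d + id + d $  output C → d
d A' $    d + id + d $  match 'd'
A' $      + id + d $    output A' → + C A'
+ C A' $  + id + d $    match '+'
C A' $    id + d $      output C → id
id A' $   id + d $      match 'id'
A' $      + d $         output A' → + C A'
+ C A' $  + d $         match '+'
C A' $    d $           output C → d
d A' $    d $           match 'd'
A' $      $             output A' → ε
$         $             accept

The string is accepted.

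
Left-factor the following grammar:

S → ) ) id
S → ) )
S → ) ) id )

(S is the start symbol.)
Left-factoring transforms A → αβ₁ | αβ₂ into A → αA' and A' → β₁ | β₂
(α is the longest common prefix among the alternatives). Repeat until
no nonterminal has two alternatives with a common prefix.

Round 1: S has alternatives sharing prefix ') )'. Introduce S': S → ) ) S'
  Add: S' → id
  Add: S' → ε
  Add: S' → id )

Round 2: S' has alternatives sharing prefix 'id'. Introduce S'': S' → id S''
  Add: S'' → ε
  Add: S'' → )

No remaining common prefixes — done.

Resulting grammar:
S → ) ) S'
S' → id S''
S'' → ε
S'' → )
S' → ε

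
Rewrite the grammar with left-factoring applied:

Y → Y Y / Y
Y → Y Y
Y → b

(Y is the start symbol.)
Y → Y Y Y'
Y' → / Y
Y' → ε
Y → b

Left-factoring transforms A → αβ₁ | αβ₂ into A → αA' and A' → β₁ | β₂
(α is the longest common prefix among the alternatives). Repeat until
no nonterminal has two alternatives with a common prefix.

Round 1: Y has alternatives sharing prefix 'Y Y'. Introduce Y': Y → Y Y Y'
  Add: Y' → / Y
  Add: Y' → ε

No remaining common prefixes — done.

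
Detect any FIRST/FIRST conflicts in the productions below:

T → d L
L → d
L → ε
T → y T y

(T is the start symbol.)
Productions for T:
  T → d L: FIRST = { 'd' }
  T → y T y: FIRST = { 'y' }
Productions for L:
  L → d: FIRST = { 'd' }
  L → ε: FIRST = { ε }

All alternatives of each non-terminal have pairwise disjoint FIRST sets.

Answer: No FIRST/FIRST conflicts.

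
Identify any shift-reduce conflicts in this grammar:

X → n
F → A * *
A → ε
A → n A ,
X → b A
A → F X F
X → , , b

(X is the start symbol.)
A shift-reduce conflict occurs when an LR(0) state has both:
  - a complete (reduce) item [A → α .] (dot at the end), and
  - a shift item [B → β . c γ] (dot before a terminal).

Augment with X' → X and build the canonical LR(0) collection (I0 = CLOSURE({[X' → . X]}), then GOTO on every symbol after a dot until no new states appear). It has 17 states:
  I0: { [X → . , , b], [X → . b A], [X → . n], [X' → . X] }  — shift
  I1: { [X → , . , b] }  — shift
  I2: { [X' → X .] }  — accept
  I3: { [A → . F X F], [A → . n A ,], [A → .], [F → . A * *], [X → b . A] }  — shift, reduce
  I4: { [X → n .] }  — reduce
  I5: { [F → A . * *], [X → b A .] }  — shift, reduce
  I6: { [A → F . X F], [X → . , , b], [X → . b A], [X → . n] }  — shift
  I7: { [A → . F X F], [A → . n A ,], [A → .], [A → n . A ,], [F → . A * *] }  — shift, reduce
  I8: { [A → n A . ,], [F → A . * *] }  — shift
  I9: { [F → A * . *] }  — shift
  I10: { [A → n A , .] }  — reduce
  I11: { [F → A * * .] }  — reduce
  I12: { [A → . F X F], [A → . n A ,], [A → .], [A → F X . F], [F → . A * *] }  — shift, reduce
  I13: { [F → A . * *] }  — shift
  I14: { [A → F . X F], [A → F X F .], [X → . , , b], [X → . b A], [X → . n] }  — shift, reduce
  I15: { [X → , , . b] }  — shift
  I16: { [X → , , b .] }  — reduce

I3 contains reduce item [A → .] and shift item [A → . n A ,] — shift-reduce conflict.
I5 contains reduce item [X → b A .] and shift item [F → A . * *] — shift-reduce conflict.
I7 contains reduce item [A → .] and shift item [A → . n A ,] — shift-reduce conflict.
I12 contains reduce item [A → .] and shift item [A → . n A ,] — shift-reduce conflict.
I14 contains reduce item [A → F X F .] and shift items [X → . , , b], [X → . b A], [X → . n] — shift-reduce conflict.

Answer: Yes — I3: [A → .] vs [A → . n A ,]; I5: [X → b A .] vs [F → A . * *]; I7: [A → .] vs [A → . n A ,]; I12: [A → .] vs [A → . n A ,]; I14: [A → F X F .] vs [X → . , , b]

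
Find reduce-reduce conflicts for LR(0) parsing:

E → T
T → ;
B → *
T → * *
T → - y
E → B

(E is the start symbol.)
A reduce-reduce conflict occurs when an LR(0) state has two complete items [A → α .] and [B → β .] — both call for a reduction, and with no lookahead the parser cannot choose between them.

Augment with E' → E and build the canonical LR(0) collection (I0 = CLOSURE({[E' → . E]}), then GOTO on every symbol after a dot until no new states appear). It has 9 states:
  I0: { [B → . *], [E → . B], [E → . T], [E' → . E], [T → . * *], [T → . - y], [T → . ;] }  — shift
  I1: { [B → * .], [T → * . *] }  — shift, reduce
  I2: { [T → - . y] }  — shift
  I3: { [T → ; .] }  — reduce
  I4: { [E → B .] }  — reduce
  I5: { [E' → E .] }  — accept
  I6: { [E → T .] }  — reduce
  I7: { [T → - y .] }  — reduce
  I8: { [T → * * .] }  — reduce

No state contains more than one complete item.

Answer: No reduce-reduce conflicts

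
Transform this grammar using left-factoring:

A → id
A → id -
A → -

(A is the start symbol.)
A → id A'
A' → ε
A' → -
A → -

Left-factoring transforms A → αβ₁ | αβ₂ into A → αA' and A' → β₁ | β₂
(α is the longest common prefix among the alternatives). Repeat until
no nonterminal has two alternatives with a common prefix.

Round 1: A has alternatives sharing prefix 'id'. Introduce A': A → id A'
  Add: A' → ε
  Add: A' → -

No remaining common prefixes — done.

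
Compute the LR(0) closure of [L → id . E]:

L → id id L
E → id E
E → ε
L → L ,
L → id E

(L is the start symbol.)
{ [E → . id E], [E → .], [L → id . E] }

To compute CLOSURE, for each item [A → α.Bβ] where B is a non-terminal, add [B → .γ] for all productions B → γ; repeat for the newly added items until nothing changes.

Start with: [L → id . E]
  [L → id . E] has the dot before E: add [E → . id E], [E → .]
No further items can be added.

CLOSURE = { [E → . id E], [E → .], [L → id . E] }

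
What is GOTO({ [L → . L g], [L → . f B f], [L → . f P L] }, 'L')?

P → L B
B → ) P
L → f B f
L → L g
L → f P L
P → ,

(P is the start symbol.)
GOTO(I, 'L') = CLOSURE({ [A → αX.β] : [A → α.Xβ] ∈ I, X = 'L' })

Items with dot before 'L', with the dot advanced:
  [L → . L g] → [L → L . g]
Closure adds nothing (no advanced item has the dot before a non-terminal).

GOTO = { [L → L . g] }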